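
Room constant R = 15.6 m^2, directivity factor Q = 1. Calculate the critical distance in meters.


Given values:
  R = 15.6 m^2, Q = 1
Formula: d_c = 0.141 * sqrt(Q * R)
Compute Q * R = 1 * 15.6 = 15.6
Compute sqrt(15.6) = 3.9497
d_c = 0.141 * 3.9497 = 0.557

0.557 m


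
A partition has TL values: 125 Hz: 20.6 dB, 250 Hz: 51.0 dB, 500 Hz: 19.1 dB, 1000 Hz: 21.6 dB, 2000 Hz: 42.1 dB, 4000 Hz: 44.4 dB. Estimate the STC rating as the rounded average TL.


Given TL values at each frequency:
  125 Hz: 20.6 dB
  250 Hz: 51.0 dB
  500 Hz: 19.1 dB
  1000 Hz: 21.6 dB
  2000 Hz: 42.1 dB
  4000 Hz: 44.4 dB
Formula: STC ~ round(average of TL values)
Sum = 20.6 + 51.0 + 19.1 + 21.6 + 42.1 + 44.4 = 198.8
Average = 198.8 / 6 = 33.13
Rounded: 33

33


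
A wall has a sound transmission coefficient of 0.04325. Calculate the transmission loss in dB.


Given values:
  tau = 0.04325
Formula: TL = 10 * log10(1 / tau)
Compute 1 / tau = 1 / 0.04325 = 23.1214
Compute log10(23.1214) = 1.364014
TL = 10 * 1.364014 = 13.64

13.64 dB


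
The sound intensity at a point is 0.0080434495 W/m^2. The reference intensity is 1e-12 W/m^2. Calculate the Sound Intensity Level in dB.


Given values:
  I = 0.0080434495 W/m^2
  I_ref = 1e-12 W/m^2
Formula: SIL = 10 * log10(I / I_ref)
Compute ratio: I / I_ref = 8043449500
Compute log10: log10(8043449500) = 9.905442
Multiply: SIL = 10 * 9.905442 = 99.05

99.05 dB


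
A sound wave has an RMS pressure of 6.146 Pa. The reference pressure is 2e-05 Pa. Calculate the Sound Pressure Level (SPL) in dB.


Given values:
  p = 6.146 Pa
  p_ref = 2e-05 Pa
Formula: SPL = 20 * log10(p / p_ref)
Compute ratio: p / p_ref = 6.146 / 2e-05 = 307300
Compute log10: log10(307300) = 5.487563
Multiply: SPL = 20 * 5.487563 = 109.75

109.75 dB


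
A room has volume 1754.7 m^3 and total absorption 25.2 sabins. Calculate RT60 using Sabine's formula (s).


Given values:
  V = 1754.7 m^3
  A = 25.2 sabins
Formula: RT60 = 0.161 * V / A
Numerator: 0.161 * 1754.7 = 282.5067
RT60 = 282.5067 / 25.2 = 11.211

11.211 s


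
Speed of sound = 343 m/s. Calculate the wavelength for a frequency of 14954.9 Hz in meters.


Given values:
  c = 343 m/s, f = 14954.9 Hz
Formula: lambda = c / f
lambda = 343 / 14954.9
lambda = 0.0229

0.0229 m


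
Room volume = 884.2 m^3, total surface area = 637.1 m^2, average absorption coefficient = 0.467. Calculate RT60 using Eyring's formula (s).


Given values:
  V = 884.2 m^3, S = 637.1 m^2, alpha = 0.467
Formula: RT60 = 0.161 * V / (-S * ln(1 - alpha))
Compute ln(1 - 0.467) = ln(0.533) = -0.629234
Denominator: -637.1 * -0.629234 = 400.885
Numerator: 0.161 * 884.2 = 142.3562
RT60 = 142.3562 / 400.885 = 0.355

0.355 s


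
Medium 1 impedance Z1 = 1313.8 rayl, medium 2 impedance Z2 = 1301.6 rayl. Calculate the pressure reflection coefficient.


Given values:
  Z1 = 1313.8 rayl, Z2 = 1301.6 rayl
Formula: R = (Z2 - Z1) / (Z2 + Z1)
Numerator: Z2 - Z1 = 1301.6 - 1313.8 = -12.2
Denominator: Z2 + Z1 = 1301.6 + 1313.8 = 2615.4
R = -12.2 / 2615.4 = -0.0047

-0.0047


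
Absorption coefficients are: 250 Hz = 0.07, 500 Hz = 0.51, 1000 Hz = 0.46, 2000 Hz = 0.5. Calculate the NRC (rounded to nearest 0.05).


Given values:
  a_250 = 0.07, a_500 = 0.51
  a_1000 = 0.46, a_2000 = 0.5
Formula: NRC = (a250 + a500 + a1000 + a2000) / 4
Sum = 0.07 + 0.51 + 0.46 + 0.5 = 1.54
NRC = 1.54 / 4 = 0.385
Rounded to nearest 0.05: 0.4

0.4


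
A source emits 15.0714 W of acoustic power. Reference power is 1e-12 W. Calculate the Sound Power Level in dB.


Given values:
  W = 15.0714 W
  W_ref = 1e-12 W
Formula: SWL = 10 * log10(W / W_ref)
Compute ratio: W / W_ref = 15071400000000
Compute log10: log10(15071400000000) = 13.178154
Multiply: SWL = 10 * 13.178154 = 131.78

131.78 dB


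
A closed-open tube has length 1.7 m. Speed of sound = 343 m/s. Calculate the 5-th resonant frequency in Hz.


Given values:
  Tube type: closed-open, L = 1.7 m, c = 343 m/s, n = 5
Formula: f_n = (2n - 1) * c / (4 * L)
Compute 2n - 1 = 2*5 - 1 = 9
Compute 4 * L = 4 * 1.7 = 6.8
f = 9 * 343 / 6.8
f = 453.97

453.97 Hz


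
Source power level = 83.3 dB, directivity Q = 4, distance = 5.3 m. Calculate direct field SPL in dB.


Given values:
  Lw = 83.3 dB, Q = 4, r = 5.3 m
Formula: SPL = Lw + 10 * log10(Q / (4 * pi * r^2))
Compute 4 * pi * r^2 = 4 * pi * 5.3^2 = 352.9894
Compute Q / denom = 4 / 352.9894 = 0.01133179
Compute 10 * log10(0.01133179) = -19.457
SPL = 83.3 + (-19.457) = 63.84

63.84 dB


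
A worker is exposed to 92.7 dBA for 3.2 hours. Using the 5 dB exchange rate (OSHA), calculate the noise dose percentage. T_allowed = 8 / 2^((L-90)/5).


Given values:
  L = 92.7 dBA, T = 3.2 hours
Formula: T_allowed = 8 / 2^((L - 90) / 5)
Compute exponent: (92.7 - 90) / 5 = 0.54
Compute 2^(0.54) = 1.453973
T_allowed = 8 / 1.453973 = 5.502165 hours
Dose = (T / T_allowed) * 100
Dose = (3.2 / 5.502165) * 100 = 58.16

58.16 %


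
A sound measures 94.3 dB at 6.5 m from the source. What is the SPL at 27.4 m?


Given values:
  SPL1 = 94.3 dB, r1 = 6.5 m, r2 = 27.4 m
Formula: SPL2 = SPL1 - 20 * log10(r2 / r1)
Compute ratio: r2 / r1 = 27.4 / 6.5 = 4.2154
Compute log10: log10(4.2154) = 0.624839
Compute drop: 20 * 0.624839 = 12.4968
SPL2 = 94.3 - 12.4968 = 81.8

81.8 dB


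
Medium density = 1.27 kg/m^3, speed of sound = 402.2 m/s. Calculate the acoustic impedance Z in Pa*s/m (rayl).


Given values:
  rho = 1.27 kg/m^3
  c = 402.2 m/s
Formula: Z = rho * c
Z = 1.27 * 402.2
Z = 510.79

510.79 rayl


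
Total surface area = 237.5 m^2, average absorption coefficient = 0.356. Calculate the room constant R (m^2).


Given values:
  S = 237.5 m^2, alpha = 0.356
Formula: R = S * alpha / (1 - alpha)
Numerator: 237.5 * 0.356 = 84.55
Denominator: 1 - 0.356 = 0.644
R = 84.55 / 0.644 = 131.29

131.29 m^2


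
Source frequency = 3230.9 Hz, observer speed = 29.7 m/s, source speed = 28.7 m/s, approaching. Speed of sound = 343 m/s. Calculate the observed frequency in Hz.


Given values:
  f_s = 3230.9 Hz, v_o = 29.7 m/s, v_s = 28.7 m/s
  Direction: approaching
Formula: f_o = f_s * (c + v_o) / (c - v_s)
Numerator: c + v_o = 343 + 29.7 = 372.7
Denominator: c - v_s = 343 - 28.7 = 314.3
f_o = 3230.9 * 372.7 / 314.3 = 3831.23

3831.23 Hz


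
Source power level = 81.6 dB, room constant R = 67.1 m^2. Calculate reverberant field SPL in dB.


Given values:
  Lw = 81.6 dB, R = 67.1 m^2
Formula: SPL = Lw + 10 * log10(4 / R)
Compute 4 / R = 4 / 67.1 = 0.059613
Compute 10 * log10(0.059613) = -12.2466
SPL = 81.6 + (-12.2466) = 69.35

69.35 dB


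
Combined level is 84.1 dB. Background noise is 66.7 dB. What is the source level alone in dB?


Given values:
  L_total = 84.1 dB, L_bg = 66.7 dB
Formula: L_source = 10 * log10(10^(L_total/10) - 10^(L_bg/10))
Convert to linear:
  10^(84.1/10) = 257039578.2769
  10^(66.7/10) = 4677351.4129
Difference: 257039578.2769 - 4677351.4129 = 252362226.864
L_source = 10 * log10(252362226.864) = 84.02

84.02 dB


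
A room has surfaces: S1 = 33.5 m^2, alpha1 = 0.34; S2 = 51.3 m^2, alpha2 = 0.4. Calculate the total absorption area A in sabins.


Given surfaces:
  Surface 1: 33.5 * 0.34 = 11.39
  Surface 2: 51.3 * 0.4 = 20.52
Formula: A = sum(Si * alpha_i)
A = 11.39 + 20.52
A = 31.91

31.91 sabins


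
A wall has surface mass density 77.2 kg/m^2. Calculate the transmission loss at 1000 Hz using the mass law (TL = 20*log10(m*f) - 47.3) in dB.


Given values:
  m = 77.2 kg/m^2, f = 1000 Hz
Formula: TL = 20 * log10(m * f) - 47.3
Compute m * f = 77.2 * 1000 = 77200.0
Compute log10(77200.0) = 4.887617
Compute 20 * 4.887617 = 97.7523
TL = 97.7523 - 47.3 = 50.45

50.45 dB


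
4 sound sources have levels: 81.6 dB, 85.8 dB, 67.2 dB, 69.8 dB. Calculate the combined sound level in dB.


Formula: L_total = 10 * log10( sum(10^(Li/10)) )
  Source 1: 10^(81.6/10) = 144543977.0746
  Source 2: 10^(85.8/10) = 380189396.3206
  Source 3: 10^(67.2/10) = 5248074.6025
  Source 4: 10^(69.8/10) = 9549925.8602
Sum of linear values = 539531373.8579
L_total = 10 * log10(539531373.8579) = 87.32

87.32 dB


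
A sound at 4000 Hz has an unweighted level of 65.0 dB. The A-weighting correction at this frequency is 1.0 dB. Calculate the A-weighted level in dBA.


Given values:
  SPL = 65.0 dB
  A-weighting at 4000 Hz = 1.0 dB
Formula: L_A = SPL + A_weight
L_A = 65.0 + (1.0)
L_A = 66.0

66.0 dBA


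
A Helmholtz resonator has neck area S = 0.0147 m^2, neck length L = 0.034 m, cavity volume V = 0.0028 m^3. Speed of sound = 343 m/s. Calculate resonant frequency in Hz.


Given values:
  S = 0.0147 m^2, L = 0.034 m, V = 0.0028 m^3, c = 343 m/s
Formula: f = (c / (2*pi)) * sqrt(S / (V * L))
Compute V * L = 0.0028 * 0.034 = 9.52e-05
Compute S / (V * L) = 0.0147 / 9.52e-05 = 154.4118
Compute sqrt(154.4118) = 12.426254
Compute c / (2*pi) = 343 / 6.283185 = 54.590148
f = 54.590148 * 12.426254 = 678.35

678.35 Hz


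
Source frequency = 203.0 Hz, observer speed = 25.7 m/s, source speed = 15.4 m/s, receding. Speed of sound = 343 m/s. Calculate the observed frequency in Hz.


Given values:
  f_s = 203.0 Hz, v_o = 25.7 m/s, v_s = 15.4 m/s
  Direction: receding
Formula: f_o = f_s * (c - v_o) / (c + v_s)
Numerator: c - v_o = 343 - 25.7 = 317.3
Denominator: c + v_s = 343 + 15.4 = 358.4
f_o = 203.0 * 317.3 / 358.4 = 179.72

179.72 Hz


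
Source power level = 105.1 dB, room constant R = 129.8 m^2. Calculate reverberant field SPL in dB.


Given values:
  Lw = 105.1 dB, R = 129.8 m^2
Formula: SPL = Lw + 10 * log10(4 / R)
Compute 4 / R = 4 / 129.8 = 0.030817
Compute 10 * log10(0.030817) = -15.1121
SPL = 105.1 + (-15.1121) = 89.99

89.99 dB


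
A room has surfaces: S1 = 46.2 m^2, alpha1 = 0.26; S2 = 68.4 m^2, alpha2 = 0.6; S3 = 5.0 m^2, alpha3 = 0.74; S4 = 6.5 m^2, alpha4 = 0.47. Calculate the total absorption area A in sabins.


Given surfaces:
  Surface 1: 46.2 * 0.26 = 12.012
  Surface 2: 68.4 * 0.6 = 41.04
  Surface 3: 5.0 * 0.74 = 3.7
  Surface 4: 6.5 * 0.47 = 3.055
Formula: A = sum(Si * alpha_i)
A = 12.012 + 41.04 + 3.7 + 3.055
A = 59.81

59.81 sabins


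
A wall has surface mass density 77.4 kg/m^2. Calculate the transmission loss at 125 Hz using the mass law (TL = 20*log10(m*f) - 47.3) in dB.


Given values:
  m = 77.4 kg/m^2, f = 125 Hz
Formula: TL = 20 * log10(m * f) - 47.3
Compute m * f = 77.4 * 125 = 9675.0
Compute log10(9675.0) = 3.985651
Compute 20 * 3.985651 = 79.713
TL = 79.713 - 47.3 = 32.41

32.41 dB


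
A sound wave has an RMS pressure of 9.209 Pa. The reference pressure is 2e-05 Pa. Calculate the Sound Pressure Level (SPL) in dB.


Given values:
  p = 9.209 Pa
  p_ref = 2e-05 Pa
Formula: SPL = 20 * log10(p / p_ref)
Compute ratio: p / p_ref = 9.209 / 2e-05 = 460450
Compute log10: log10(460450) = 5.663182
Multiply: SPL = 20 * 5.663182 = 113.26

113.26 dB


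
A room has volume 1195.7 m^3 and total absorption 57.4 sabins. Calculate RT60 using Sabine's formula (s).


Given values:
  V = 1195.7 m^3
  A = 57.4 sabins
Formula: RT60 = 0.161 * V / A
Numerator: 0.161 * 1195.7 = 192.5077
RT60 = 192.5077 / 57.4 = 3.354

3.354 s


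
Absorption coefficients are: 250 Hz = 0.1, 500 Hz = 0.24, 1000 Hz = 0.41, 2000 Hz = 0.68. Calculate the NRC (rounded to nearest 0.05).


Given values:
  a_250 = 0.1, a_500 = 0.24
  a_1000 = 0.41, a_2000 = 0.68
Formula: NRC = (a250 + a500 + a1000 + a2000) / 4
Sum = 0.1 + 0.24 + 0.41 + 0.68 = 1.43
NRC = 1.43 / 4 = 0.3575
Rounded to nearest 0.05: 0.35

0.35


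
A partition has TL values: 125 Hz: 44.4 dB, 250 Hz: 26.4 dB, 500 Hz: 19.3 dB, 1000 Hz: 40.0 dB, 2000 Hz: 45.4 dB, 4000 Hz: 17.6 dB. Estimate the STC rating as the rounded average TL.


Given TL values at each frequency:
  125 Hz: 44.4 dB
  250 Hz: 26.4 dB
  500 Hz: 19.3 dB
  1000 Hz: 40.0 dB
  2000 Hz: 45.4 dB
  4000 Hz: 17.6 dB
Formula: STC ~ round(average of TL values)
Sum = 44.4 + 26.4 + 19.3 + 40.0 + 45.4 + 17.6 = 193.1
Average = 193.1 / 6 = 32.18
Rounded: 32

32


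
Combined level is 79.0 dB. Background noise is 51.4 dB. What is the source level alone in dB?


Given values:
  L_total = 79.0 dB, L_bg = 51.4 dB
Formula: L_source = 10 * log10(10^(L_total/10) - 10^(L_bg/10))
Convert to linear:
  10^(79.0/10) = 79432823.4724
  10^(51.4/10) = 138038.4265
Difference: 79432823.4724 - 138038.4265 = 79294785.0459
L_source = 10 * log10(79294785.0459) = 78.99

78.99 dB


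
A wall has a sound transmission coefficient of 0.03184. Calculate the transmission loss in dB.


Given values:
  tau = 0.03184
Formula: TL = 10 * log10(1 / tau)
Compute 1 / tau = 1 / 0.03184 = 31.407
Compute log10(31.407) = 1.497026
TL = 10 * 1.497026 = 14.97

14.97 dB


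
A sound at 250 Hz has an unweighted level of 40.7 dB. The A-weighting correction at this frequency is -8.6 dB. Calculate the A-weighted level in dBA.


Given values:
  SPL = 40.7 dB
  A-weighting at 250 Hz = -8.6 dB
Formula: L_A = SPL + A_weight
L_A = 40.7 + (-8.6)
L_A = 32.1

32.1 dBA


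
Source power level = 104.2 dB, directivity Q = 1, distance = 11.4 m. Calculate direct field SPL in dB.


Given values:
  Lw = 104.2 dB, Q = 1, r = 11.4 m
Formula: SPL = Lw + 10 * log10(Q / (4 * pi * r^2))
Compute 4 * pi * r^2 = 4 * pi * 11.4^2 = 1633.1255
Compute Q / denom = 1 / 1633.1255 = 0.00061232
Compute 10 * log10(0.00061232) = -32.1302
SPL = 104.2 + (-32.1302) = 72.07

72.07 dB


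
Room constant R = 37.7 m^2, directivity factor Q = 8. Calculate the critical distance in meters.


Given values:
  R = 37.7 m^2, Q = 8
Formula: d_c = 0.141 * sqrt(Q * R)
Compute Q * R = 8 * 37.7 = 301.6
Compute sqrt(301.6) = 17.3666
d_c = 0.141 * 17.3666 = 2.449

2.449 m


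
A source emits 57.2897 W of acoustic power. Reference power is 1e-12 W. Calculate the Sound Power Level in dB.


Given values:
  W = 57.2897 W
  W_ref = 1e-12 W
Formula: SWL = 10 * log10(W / W_ref)
Compute ratio: W / W_ref = 57289700000000
Compute log10: log10(57289700000000) = 13.758077
Multiply: SWL = 10 * 13.758077 = 137.58

137.58 dB


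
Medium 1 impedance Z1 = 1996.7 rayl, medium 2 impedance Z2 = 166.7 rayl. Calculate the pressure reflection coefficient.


Given values:
  Z1 = 1996.7 rayl, Z2 = 166.7 rayl
Formula: R = (Z2 - Z1) / (Z2 + Z1)
Numerator: Z2 - Z1 = 166.7 - 1996.7 = -1830.0
Denominator: Z2 + Z1 = 166.7 + 1996.7 = 2163.4
R = -1830.0 / 2163.4 = -0.8459

-0.8459


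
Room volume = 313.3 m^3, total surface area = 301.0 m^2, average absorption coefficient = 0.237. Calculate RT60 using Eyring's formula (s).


Given values:
  V = 313.3 m^3, S = 301.0 m^2, alpha = 0.237
Formula: RT60 = 0.161 * V / (-S * ln(1 - alpha))
Compute ln(1 - 0.237) = ln(0.763) = -0.270497
Denominator: -301.0 * -0.270497 = 81.4196
Numerator: 0.161 * 313.3 = 50.4413
RT60 = 50.4413 / 81.4196 = 0.62

0.62 s


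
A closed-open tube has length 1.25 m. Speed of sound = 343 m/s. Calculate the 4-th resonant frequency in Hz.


Given values:
  Tube type: closed-open, L = 1.25 m, c = 343 m/s, n = 4
Formula: f_n = (2n - 1) * c / (4 * L)
Compute 2n - 1 = 2*4 - 1 = 7
Compute 4 * L = 4 * 1.25 = 5.0
f = 7 * 343 / 5.0
f = 480.2

480.2 Hz


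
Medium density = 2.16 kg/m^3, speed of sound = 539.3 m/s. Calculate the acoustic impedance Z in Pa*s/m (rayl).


Given values:
  rho = 2.16 kg/m^3
  c = 539.3 m/s
Formula: Z = rho * c
Z = 2.16 * 539.3
Z = 1164.89

1164.89 rayl


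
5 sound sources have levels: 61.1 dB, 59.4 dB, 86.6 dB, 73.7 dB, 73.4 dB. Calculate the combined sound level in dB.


Formula: L_total = 10 * log10( sum(10^(Li/10)) )
  Source 1: 10^(61.1/10) = 1288249.5517
  Source 2: 10^(59.4/10) = 870963.59
  Source 3: 10^(86.6/10) = 457088189.6149
  Source 4: 10^(73.7/10) = 23442288.1532
  Source 5: 10^(73.4/10) = 21877616.2395
Sum of linear values = 504567307.1493
L_total = 10 * log10(504567307.1493) = 87.03

87.03 dB


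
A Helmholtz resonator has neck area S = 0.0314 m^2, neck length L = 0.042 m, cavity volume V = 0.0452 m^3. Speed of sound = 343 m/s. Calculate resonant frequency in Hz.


Given values:
  S = 0.0314 m^2, L = 0.042 m, V = 0.0452 m^3, c = 343 m/s
Formula: f = (c / (2*pi)) * sqrt(S / (V * L))
Compute V * L = 0.0452 * 0.042 = 0.0018984
Compute S / (V * L) = 0.0314 / 0.0018984 = 16.5402
Compute sqrt(16.5402) = 4.066964
Compute c / (2*pi) = 343 / 6.283185 = 54.590148
f = 54.590148 * 4.066964 = 222.02

222.02 Hz


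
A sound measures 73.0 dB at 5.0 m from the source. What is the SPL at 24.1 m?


Given values:
  SPL1 = 73.0 dB, r1 = 5.0 m, r2 = 24.1 m
Formula: SPL2 = SPL1 - 20 * log10(r2 / r1)
Compute ratio: r2 / r1 = 24.1 / 5.0 = 4.82
Compute log10: log10(4.82) = 0.683047
Compute drop: 20 * 0.683047 = 13.6609
SPL2 = 73.0 - 13.6609 = 59.34

59.34 dB


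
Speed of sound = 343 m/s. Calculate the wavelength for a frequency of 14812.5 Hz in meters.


Given values:
  c = 343 m/s, f = 14812.5 Hz
Formula: lambda = c / f
lambda = 343 / 14812.5
lambda = 0.0232

0.0232 m


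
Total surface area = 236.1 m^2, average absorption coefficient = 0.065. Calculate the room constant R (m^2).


Given values:
  S = 236.1 m^2, alpha = 0.065
Formula: R = S * alpha / (1 - alpha)
Numerator: 236.1 * 0.065 = 15.3465
Denominator: 1 - 0.065 = 0.935
R = 15.3465 / 0.935 = 16.41

16.41 m^2


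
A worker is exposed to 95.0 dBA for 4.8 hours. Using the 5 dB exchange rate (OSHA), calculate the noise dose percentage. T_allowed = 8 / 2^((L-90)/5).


Given values:
  L = 95.0 dBA, T = 4.8 hours
Formula: T_allowed = 8 / 2^((L - 90) / 5)
Compute exponent: (95.0 - 90) / 5 = 1.0
Compute 2^(1.0) = 2.0
T_allowed = 8 / 2.0 = 4.0 hours
Dose = (T / T_allowed) * 100
Dose = (4.8 / 4.0) * 100 = 120.0

120.0 %


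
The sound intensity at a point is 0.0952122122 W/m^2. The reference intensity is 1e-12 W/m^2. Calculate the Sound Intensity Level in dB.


Given values:
  I = 0.0952122122 W/m^2
  I_ref = 1e-12 W/m^2
Formula: SIL = 10 * log10(I / I_ref)
Compute ratio: I / I_ref = 95212212200
Compute log10: log10(95212212200) = 10.978693
Multiply: SIL = 10 * 10.978693 = 109.79

109.79 dB


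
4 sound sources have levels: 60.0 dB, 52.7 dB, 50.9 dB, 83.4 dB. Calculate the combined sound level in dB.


Formula: L_total = 10 * log10( sum(10^(Li/10)) )
  Source 1: 10^(60.0/10) = 1000000.0
  Source 2: 10^(52.7/10) = 186208.7137
  Source 3: 10^(50.9/10) = 123026.8771
  Source 4: 10^(83.4/10) = 218776162.395
Sum of linear values = 220085397.9858
L_total = 10 * log10(220085397.9858) = 83.43

83.43 dB


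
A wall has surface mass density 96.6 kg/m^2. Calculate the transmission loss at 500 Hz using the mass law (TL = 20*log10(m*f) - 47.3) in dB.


Given values:
  m = 96.6 kg/m^2, f = 500 Hz
Formula: TL = 20 * log10(m * f) - 47.3
Compute m * f = 96.6 * 500 = 48300.0
Compute log10(48300.0) = 4.683947
Compute 20 * 4.683947 = 93.6789
TL = 93.6789 - 47.3 = 46.38

46.38 dB


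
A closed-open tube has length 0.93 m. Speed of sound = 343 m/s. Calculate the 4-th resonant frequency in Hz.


Given values:
  Tube type: closed-open, L = 0.93 m, c = 343 m/s, n = 4
Formula: f_n = (2n - 1) * c / (4 * L)
Compute 2n - 1 = 2*4 - 1 = 7
Compute 4 * L = 4 * 0.93 = 3.72
f = 7 * 343 / 3.72
f = 645.43

645.43 Hz


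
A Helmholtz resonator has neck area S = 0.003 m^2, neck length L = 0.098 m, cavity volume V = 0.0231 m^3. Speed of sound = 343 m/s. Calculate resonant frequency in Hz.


Given values:
  S = 0.003 m^2, L = 0.098 m, V = 0.0231 m^3, c = 343 m/s
Formula: f = (c / (2*pi)) * sqrt(S / (V * L))
Compute V * L = 0.0231 * 0.098 = 0.0022638
Compute S / (V * L) = 0.003 / 0.0022638 = 1.3252
Compute sqrt(1.3252) = 1.151173
Compute c / (2*pi) = 343 / 6.283185 = 54.590148
f = 54.590148 * 1.151173 = 62.84

62.84 Hz


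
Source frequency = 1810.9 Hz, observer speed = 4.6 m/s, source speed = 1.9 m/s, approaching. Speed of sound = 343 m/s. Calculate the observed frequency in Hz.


Given values:
  f_s = 1810.9 Hz, v_o = 4.6 m/s, v_s = 1.9 m/s
  Direction: approaching
Formula: f_o = f_s * (c + v_o) / (c - v_s)
Numerator: c + v_o = 343 + 4.6 = 347.6
Denominator: c - v_s = 343 - 1.9 = 341.1
f_o = 1810.9 * 347.6 / 341.1 = 1845.41

1845.41 Hz


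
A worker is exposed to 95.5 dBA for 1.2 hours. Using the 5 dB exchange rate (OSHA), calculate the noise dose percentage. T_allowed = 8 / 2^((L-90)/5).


Given values:
  L = 95.5 dBA, T = 1.2 hours
Formula: T_allowed = 8 / 2^((L - 90) / 5)
Compute exponent: (95.5 - 90) / 5 = 1.1
Compute 2^(1.1) = 2.143547
T_allowed = 8 / 2.143547 = 3.732132 hours
Dose = (T / T_allowed) * 100
Dose = (1.2 / 3.732132) * 100 = 32.15

32.15 %


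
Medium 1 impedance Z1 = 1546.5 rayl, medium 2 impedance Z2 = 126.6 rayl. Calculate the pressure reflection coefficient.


Given values:
  Z1 = 1546.5 rayl, Z2 = 126.6 rayl
Formula: R = (Z2 - Z1) / (Z2 + Z1)
Numerator: Z2 - Z1 = 126.6 - 1546.5 = -1419.9
Denominator: Z2 + Z1 = 126.6 + 1546.5 = 1673.1
R = -1419.9 / 1673.1 = -0.8487

-0.8487


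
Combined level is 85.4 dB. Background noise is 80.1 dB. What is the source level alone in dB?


Given values:
  L_total = 85.4 dB, L_bg = 80.1 dB
Formula: L_source = 10 * log10(10^(L_total/10) - 10^(L_bg/10))
Convert to linear:
  10^(85.4/10) = 346736850.4525
  10^(80.1/10) = 102329299.2281
Difference: 346736850.4525 - 102329299.2281 = 244407551.2244
L_source = 10 * log10(244407551.2244) = 83.88

83.88 dB


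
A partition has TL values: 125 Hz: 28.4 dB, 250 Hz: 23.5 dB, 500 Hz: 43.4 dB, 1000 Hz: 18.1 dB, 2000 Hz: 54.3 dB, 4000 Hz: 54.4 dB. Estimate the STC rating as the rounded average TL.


Given TL values at each frequency:
  125 Hz: 28.4 dB
  250 Hz: 23.5 dB
  500 Hz: 43.4 dB
  1000 Hz: 18.1 dB
  2000 Hz: 54.3 dB
  4000 Hz: 54.4 dB
Formula: STC ~ round(average of TL values)
Sum = 28.4 + 23.5 + 43.4 + 18.1 + 54.3 + 54.4 = 222.1
Average = 222.1 / 6 = 37.02
Rounded: 37

37


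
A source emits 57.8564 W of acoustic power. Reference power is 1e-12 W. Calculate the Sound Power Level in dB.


Given values:
  W = 57.8564 W
  W_ref = 1e-12 W
Formula: SWL = 10 * log10(W / W_ref)
Compute ratio: W / W_ref = 57856400000000
Compute log10: log10(57856400000000) = 13.762351
Multiply: SWL = 10 * 13.762351 = 137.62

137.62 dB


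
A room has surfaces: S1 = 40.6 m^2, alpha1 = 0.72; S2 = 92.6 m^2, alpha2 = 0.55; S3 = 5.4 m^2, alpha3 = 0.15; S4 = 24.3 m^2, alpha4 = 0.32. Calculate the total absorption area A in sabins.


Given surfaces:
  Surface 1: 40.6 * 0.72 = 29.232
  Surface 2: 92.6 * 0.55 = 50.93
  Surface 3: 5.4 * 0.15 = 0.81
  Surface 4: 24.3 * 0.32 = 7.776
Formula: A = sum(Si * alpha_i)
A = 29.232 + 50.93 + 0.81 + 7.776
A = 88.75

88.75 sabins


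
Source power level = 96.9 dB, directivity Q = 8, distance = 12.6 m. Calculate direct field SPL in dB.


Given values:
  Lw = 96.9 dB, Q = 8, r = 12.6 m
Formula: SPL = Lw + 10 * log10(Q / (4 * pi * r^2))
Compute 4 * pi * r^2 = 4 * pi * 12.6^2 = 1995.037
Compute Q / denom = 8 / 1995.037 = 0.00400995
Compute 10 * log10(0.00400995) = -23.9686
SPL = 96.9 + (-23.9686) = 72.93

72.93 dB


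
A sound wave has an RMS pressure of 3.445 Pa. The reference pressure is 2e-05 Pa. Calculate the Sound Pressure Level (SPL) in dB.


Given values:
  p = 3.445 Pa
  p_ref = 2e-05 Pa
Formula: SPL = 20 * log10(p / p_ref)
Compute ratio: p / p_ref = 3.445 / 2e-05 = 172250
Compute log10: log10(172250) = 5.236159
Multiply: SPL = 20 * 5.236159 = 104.72

104.72 dB


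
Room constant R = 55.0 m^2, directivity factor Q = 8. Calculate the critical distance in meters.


Given values:
  R = 55.0 m^2, Q = 8
Formula: d_c = 0.141 * sqrt(Q * R)
Compute Q * R = 8 * 55.0 = 440.0
Compute sqrt(440.0) = 20.9762
d_c = 0.141 * 20.9762 = 2.958

2.958 m


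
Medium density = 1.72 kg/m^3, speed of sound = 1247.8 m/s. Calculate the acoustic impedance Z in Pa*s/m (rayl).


Given values:
  rho = 1.72 kg/m^3
  c = 1247.8 m/s
Formula: Z = rho * c
Z = 1.72 * 1247.8
Z = 2146.22

2146.22 rayl


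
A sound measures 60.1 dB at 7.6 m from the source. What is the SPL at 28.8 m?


Given values:
  SPL1 = 60.1 dB, r1 = 7.6 m, r2 = 28.8 m
Formula: SPL2 = SPL1 - 20 * log10(r2 / r1)
Compute ratio: r2 / r1 = 28.8 / 7.6 = 3.7895
Compute log10: log10(3.7895) = 0.578582
Compute drop: 20 * 0.578582 = 11.5716
SPL2 = 60.1 - 11.5716 = 48.53

48.53 dB


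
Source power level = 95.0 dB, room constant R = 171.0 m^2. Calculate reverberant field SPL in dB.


Given values:
  Lw = 95.0 dB, R = 171.0 m^2
Formula: SPL = Lw + 10 * log10(4 / R)
Compute 4 / R = 4 / 171.0 = 0.023392
Compute 10 * log10(0.023392) = -16.3093
SPL = 95.0 + (-16.3093) = 78.69

78.69 dB


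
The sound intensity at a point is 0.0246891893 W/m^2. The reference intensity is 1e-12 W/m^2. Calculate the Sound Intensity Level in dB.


Given values:
  I = 0.0246891893 W/m^2
  I_ref = 1e-12 W/m^2
Formula: SIL = 10 * log10(I / I_ref)
Compute ratio: I / I_ref = 24689189300
Compute log10: log10(24689189300) = 10.392507
Multiply: SIL = 10 * 10.392507 = 103.93

103.93 dB


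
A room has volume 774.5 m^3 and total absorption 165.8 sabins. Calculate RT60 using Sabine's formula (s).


Given values:
  V = 774.5 m^3
  A = 165.8 sabins
Formula: RT60 = 0.161 * V / A
Numerator: 0.161 * 774.5 = 124.6945
RT60 = 124.6945 / 165.8 = 0.752

0.752 s


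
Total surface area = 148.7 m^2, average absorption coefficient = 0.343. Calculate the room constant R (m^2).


Given values:
  S = 148.7 m^2, alpha = 0.343
Formula: R = S * alpha / (1 - alpha)
Numerator: 148.7 * 0.343 = 51.0041
Denominator: 1 - 0.343 = 0.657
R = 51.0041 / 0.657 = 77.63

77.63 m^2


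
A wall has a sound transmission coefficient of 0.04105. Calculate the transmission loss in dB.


Given values:
  tau = 0.04105
Formula: TL = 10 * log10(1 / tau)
Compute 1 / tau = 1 / 0.04105 = 24.3605
Compute log10(24.3605) = 1.386686
TL = 10 * 1.386686 = 13.87

13.87 dB


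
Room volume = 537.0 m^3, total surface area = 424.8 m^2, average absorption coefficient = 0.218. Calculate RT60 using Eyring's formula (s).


Given values:
  V = 537.0 m^3, S = 424.8 m^2, alpha = 0.218
Formula: RT60 = 0.161 * V / (-S * ln(1 - alpha))
Compute ln(1 - 0.218) = ln(0.782) = -0.245901
Denominator: -424.8 * -0.245901 = 104.4587
Numerator: 0.161 * 537.0 = 86.457
RT60 = 86.457 / 104.4587 = 0.828

0.828 s


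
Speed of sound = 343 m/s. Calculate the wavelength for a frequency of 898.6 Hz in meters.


Given values:
  c = 343 m/s, f = 898.6 Hz
Formula: lambda = c / f
lambda = 343 / 898.6
lambda = 0.3817

0.3817 m


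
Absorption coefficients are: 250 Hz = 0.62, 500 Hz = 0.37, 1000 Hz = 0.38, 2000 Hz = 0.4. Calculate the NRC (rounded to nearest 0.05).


Given values:
  a_250 = 0.62, a_500 = 0.37
  a_1000 = 0.38, a_2000 = 0.4
Formula: NRC = (a250 + a500 + a1000 + a2000) / 4
Sum = 0.62 + 0.37 + 0.38 + 0.4 = 1.77
NRC = 1.77 / 4 = 0.4425
Rounded to nearest 0.05: 0.45

0.45


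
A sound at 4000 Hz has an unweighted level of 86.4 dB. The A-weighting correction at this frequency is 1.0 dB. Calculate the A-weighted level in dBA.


Given values:
  SPL = 86.4 dB
  A-weighting at 4000 Hz = 1.0 dB
Formula: L_A = SPL + A_weight
L_A = 86.4 + (1.0)
L_A = 87.4

87.4 dBA


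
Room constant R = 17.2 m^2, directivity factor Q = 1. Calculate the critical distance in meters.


Given values:
  R = 17.2 m^2, Q = 1
Formula: d_c = 0.141 * sqrt(Q * R)
Compute Q * R = 1 * 17.2 = 17.2
Compute sqrt(17.2) = 4.1473
d_c = 0.141 * 4.1473 = 0.585

0.585 m


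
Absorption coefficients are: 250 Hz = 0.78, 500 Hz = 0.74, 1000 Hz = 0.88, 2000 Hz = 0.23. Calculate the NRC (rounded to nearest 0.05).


Given values:
  a_250 = 0.78, a_500 = 0.74
  a_1000 = 0.88, a_2000 = 0.23
Formula: NRC = (a250 + a500 + a1000 + a2000) / 4
Sum = 0.78 + 0.74 + 0.88 + 0.23 = 2.63
NRC = 2.63 / 4 = 0.6575
Rounded to nearest 0.05: 0.65

0.65


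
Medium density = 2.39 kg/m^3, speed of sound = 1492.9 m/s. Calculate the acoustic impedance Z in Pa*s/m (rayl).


Given values:
  rho = 2.39 kg/m^3
  c = 1492.9 m/s
Formula: Z = rho * c
Z = 2.39 * 1492.9
Z = 3568.03

3568.03 rayl


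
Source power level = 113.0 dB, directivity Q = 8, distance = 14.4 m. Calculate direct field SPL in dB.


Given values:
  Lw = 113.0 dB, Q = 8, r = 14.4 m
Formula: SPL = Lw + 10 * log10(Q / (4 * pi * r^2))
Compute 4 * pi * r^2 = 4 * pi * 14.4^2 = 2605.7626
Compute Q / denom = 8 / 2605.7626 = 0.00307012
Compute 10 * log10(0.00307012) = -25.1284
SPL = 113.0 + (-25.1284) = 87.87

87.87 dB


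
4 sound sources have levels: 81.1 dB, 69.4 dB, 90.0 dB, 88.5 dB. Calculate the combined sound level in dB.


Formula: L_total = 10 * log10( sum(10^(Li/10)) )
  Source 1: 10^(81.1/10) = 128824955.1693
  Source 2: 10^(69.4/10) = 8709635.8996
  Source 3: 10^(90.0/10) = 1000000000.0
  Source 4: 10^(88.5/10) = 707945784.3841
Sum of linear values = 1845480375.453
L_total = 10 * log10(1845480375.453) = 92.66

92.66 dB


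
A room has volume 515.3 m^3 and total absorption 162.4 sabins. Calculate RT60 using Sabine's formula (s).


Given values:
  V = 515.3 m^3
  A = 162.4 sabins
Formula: RT60 = 0.161 * V / A
Numerator: 0.161 * 515.3 = 82.9633
RT60 = 82.9633 / 162.4 = 0.511

0.511 s


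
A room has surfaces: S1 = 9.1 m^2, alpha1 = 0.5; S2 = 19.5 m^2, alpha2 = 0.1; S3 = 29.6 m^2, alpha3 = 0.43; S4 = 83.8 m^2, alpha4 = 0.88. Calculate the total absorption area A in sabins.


Given surfaces:
  Surface 1: 9.1 * 0.5 = 4.55
  Surface 2: 19.5 * 0.1 = 1.95
  Surface 3: 29.6 * 0.43 = 12.728
  Surface 4: 83.8 * 0.88 = 73.744
Formula: A = sum(Si * alpha_i)
A = 4.55 + 1.95 + 12.728 + 73.744
A = 92.97

92.97 sabins


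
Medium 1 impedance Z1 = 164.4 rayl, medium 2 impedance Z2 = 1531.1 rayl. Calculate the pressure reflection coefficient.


Given values:
  Z1 = 164.4 rayl, Z2 = 1531.1 rayl
Formula: R = (Z2 - Z1) / (Z2 + Z1)
Numerator: Z2 - Z1 = 1531.1 - 164.4 = 1366.7
Denominator: Z2 + Z1 = 1531.1 + 164.4 = 1695.5
R = 1366.7 / 1695.5 = 0.8061

0.8061


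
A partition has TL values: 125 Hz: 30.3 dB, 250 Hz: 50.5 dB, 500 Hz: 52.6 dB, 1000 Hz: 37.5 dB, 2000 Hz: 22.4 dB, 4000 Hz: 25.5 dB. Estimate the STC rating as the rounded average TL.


Given TL values at each frequency:
  125 Hz: 30.3 dB
  250 Hz: 50.5 dB
  500 Hz: 52.6 dB
  1000 Hz: 37.5 dB
  2000 Hz: 22.4 dB
  4000 Hz: 25.5 dB
Formula: STC ~ round(average of TL values)
Sum = 30.3 + 50.5 + 52.6 + 37.5 + 22.4 + 25.5 = 218.8
Average = 218.8 / 6 = 36.47
Rounded: 36

36


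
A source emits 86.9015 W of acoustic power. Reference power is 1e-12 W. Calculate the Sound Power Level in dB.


Given values:
  W = 86.9015 W
  W_ref = 1e-12 W
Formula: SWL = 10 * log10(W / W_ref)
Compute ratio: W / W_ref = 86901500000000
Compute log10: log10(86901500000000) = 13.939027
Multiply: SWL = 10 * 13.939027 = 139.39

139.39 dB


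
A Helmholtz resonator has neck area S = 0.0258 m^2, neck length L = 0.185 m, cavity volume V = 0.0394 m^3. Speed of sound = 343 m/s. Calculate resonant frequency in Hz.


Given values:
  S = 0.0258 m^2, L = 0.185 m, V = 0.0394 m^3, c = 343 m/s
Formula: f = (c / (2*pi)) * sqrt(S / (V * L))
Compute V * L = 0.0394 * 0.185 = 0.007289
Compute S / (V * L) = 0.0258 / 0.007289 = 3.5396
Compute sqrt(3.5396) = 1.881382
Compute c / (2*pi) = 343 / 6.283185 = 54.590148
f = 54.590148 * 1.881382 = 102.7

102.7 Hz


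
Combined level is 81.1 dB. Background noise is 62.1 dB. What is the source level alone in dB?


Given values:
  L_total = 81.1 dB, L_bg = 62.1 dB
Formula: L_source = 10 * log10(10^(L_total/10) - 10^(L_bg/10))
Convert to linear:
  10^(81.1/10) = 128824955.1693
  10^(62.1/10) = 1621810.0974
Difference: 128824955.1693 - 1621810.0974 = 127203145.0719
L_source = 10 * log10(127203145.0719) = 81.04

81.04 dB


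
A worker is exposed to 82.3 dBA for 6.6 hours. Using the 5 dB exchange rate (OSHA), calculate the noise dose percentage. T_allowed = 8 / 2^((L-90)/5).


Given values:
  L = 82.3 dBA, T = 6.6 hours
Formula: T_allowed = 8 / 2^((L - 90) / 5)
Compute exponent: (82.3 - 90) / 5 = -1.54
Compute 2^(-1.54) = 0.343885
T_allowed = 8 / 0.343885 = 23.263591 hours
Dose = (T / T_allowed) * 100
Dose = (6.6 / 23.263591) * 100 = 28.37

28.37 %


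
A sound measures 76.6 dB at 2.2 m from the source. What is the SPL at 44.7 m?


Given values:
  SPL1 = 76.6 dB, r1 = 2.2 m, r2 = 44.7 m
Formula: SPL2 = SPL1 - 20 * log10(r2 / r1)
Compute ratio: r2 / r1 = 44.7 / 2.2 = 20.3182
Compute log10: log10(20.3182) = 1.307885
Compute drop: 20 * 1.307885 = 26.1577
SPL2 = 76.6 - 26.1577 = 50.44

50.44 dB


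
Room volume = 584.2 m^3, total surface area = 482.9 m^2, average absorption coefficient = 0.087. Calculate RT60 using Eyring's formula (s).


Given values:
  V = 584.2 m^3, S = 482.9 m^2, alpha = 0.087
Formula: RT60 = 0.161 * V / (-S * ln(1 - alpha))
Compute ln(1 - 0.087) = ln(0.913) = -0.091019
Denominator: -482.9 * -0.091019 = 43.9531
Numerator: 0.161 * 584.2 = 94.0562
RT60 = 94.0562 / 43.9531 = 2.14

2.14 s


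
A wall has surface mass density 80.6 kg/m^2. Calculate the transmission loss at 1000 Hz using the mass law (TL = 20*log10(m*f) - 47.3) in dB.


Given values:
  m = 80.6 kg/m^2, f = 1000 Hz
Formula: TL = 20 * log10(m * f) - 47.3
Compute m * f = 80.6 * 1000 = 80600.0
Compute log10(80600.0) = 4.906335
Compute 20 * 4.906335 = 98.1267
TL = 98.1267 - 47.3 = 50.83

50.83 dB


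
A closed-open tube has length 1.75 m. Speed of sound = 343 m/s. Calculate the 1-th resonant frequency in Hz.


Given values:
  Tube type: closed-open, L = 1.75 m, c = 343 m/s, n = 1
Formula: f_n = (2n - 1) * c / (4 * L)
Compute 2n - 1 = 2*1 - 1 = 1
Compute 4 * L = 4 * 1.75 = 7.0
f = 1 * 343 / 7.0
f = 49.0

49.0 Hz


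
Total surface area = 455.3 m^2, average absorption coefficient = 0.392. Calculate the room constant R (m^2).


Given values:
  S = 455.3 m^2, alpha = 0.392
Formula: R = S * alpha / (1 - alpha)
Numerator: 455.3 * 0.392 = 178.4776
Denominator: 1 - 0.392 = 0.608
R = 178.4776 / 0.608 = 293.55

293.55 m^2


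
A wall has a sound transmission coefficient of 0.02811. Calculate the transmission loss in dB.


Given values:
  tau = 0.02811
Formula: TL = 10 * log10(1 / tau)
Compute 1 / tau = 1 / 0.02811 = 35.5745
Compute log10(35.5745) = 1.551139
TL = 10 * 1.551139 = 15.51

15.51 dB


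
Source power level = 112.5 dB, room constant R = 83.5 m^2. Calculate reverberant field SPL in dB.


Given values:
  Lw = 112.5 dB, R = 83.5 m^2
Formula: SPL = Lw + 10 * log10(4 / R)
Compute 4 / R = 4 / 83.5 = 0.047904
Compute 10 * log10(0.047904) = -13.1963
SPL = 112.5 + (-13.1963) = 99.3

99.3 dB


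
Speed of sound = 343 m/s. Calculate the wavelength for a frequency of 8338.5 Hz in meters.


Given values:
  c = 343 m/s, f = 8338.5 Hz
Formula: lambda = c / f
lambda = 343 / 8338.5
lambda = 0.0411

0.0411 m


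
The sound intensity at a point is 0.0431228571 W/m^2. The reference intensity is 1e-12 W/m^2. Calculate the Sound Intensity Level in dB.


Given values:
  I = 0.0431228571 W/m^2
  I_ref = 1e-12 W/m^2
Formula: SIL = 10 * log10(I / I_ref)
Compute ratio: I / I_ref = 43122857100
Compute log10: log10(43122857100) = 10.634708
Multiply: SIL = 10 * 10.634708 = 106.35

106.35 dB


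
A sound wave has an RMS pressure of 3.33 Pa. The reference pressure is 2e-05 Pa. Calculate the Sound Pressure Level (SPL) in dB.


Given values:
  p = 3.33 Pa
  p_ref = 2e-05 Pa
Formula: SPL = 20 * log10(p / p_ref)
Compute ratio: p / p_ref = 3.33 / 2e-05 = 166500
Compute log10: log10(166500) = 5.221414
Multiply: SPL = 20 * 5.221414 = 104.43

104.43 dB


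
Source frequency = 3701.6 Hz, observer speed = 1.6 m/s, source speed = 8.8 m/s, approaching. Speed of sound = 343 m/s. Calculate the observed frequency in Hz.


Given values:
  f_s = 3701.6 Hz, v_o = 1.6 m/s, v_s = 8.8 m/s
  Direction: approaching
Formula: f_o = f_s * (c + v_o) / (c - v_s)
Numerator: c + v_o = 343 + 1.6 = 344.6
Denominator: c - v_s = 343 - 8.8 = 334.2
f_o = 3701.6 * 344.6 / 334.2 = 3816.79

3816.79 Hz


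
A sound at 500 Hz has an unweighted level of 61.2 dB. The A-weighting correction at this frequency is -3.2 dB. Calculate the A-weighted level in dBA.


Given values:
  SPL = 61.2 dB
  A-weighting at 500 Hz = -3.2 dB
Formula: L_A = SPL + A_weight
L_A = 61.2 + (-3.2)
L_A = 58.0

58.0 dBA


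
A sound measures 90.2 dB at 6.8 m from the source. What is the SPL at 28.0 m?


Given values:
  SPL1 = 90.2 dB, r1 = 6.8 m, r2 = 28.0 m
Formula: SPL2 = SPL1 - 20 * log10(r2 / r1)
Compute ratio: r2 / r1 = 28.0 / 6.8 = 4.1176
Compute log10: log10(4.1176) = 0.614644
Compute drop: 20 * 0.614644 = 12.2929
SPL2 = 90.2 - 12.2929 = 77.91

77.91 dB


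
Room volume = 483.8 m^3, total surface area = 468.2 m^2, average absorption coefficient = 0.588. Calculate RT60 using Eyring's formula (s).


Given values:
  V = 483.8 m^3, S = 468.2 m^2, alpha = 0.588
Formula: RT60 = 0.161 * V / (-S * ln(1 - alpha))
Compute ln(1 - 0.588) = ln(0.412) = -0.886732
Denominator: -468.2 * -0.886732 = 415.1679
Numerator: 0.161 * 483.8 = 77.8918
RT60 = 77.8918 / 415.1679 = 0.188

0.188 s


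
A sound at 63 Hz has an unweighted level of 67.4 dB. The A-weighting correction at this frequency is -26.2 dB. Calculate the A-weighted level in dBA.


Given values:
  SPL = 67.4 dB
  A-weighting at 63 Hz = -26.2 dB
Formula: L_A = SPL + A_weight
L_A = 67.4 + (-26.2)
L_A = 41.2

41.2 dBA


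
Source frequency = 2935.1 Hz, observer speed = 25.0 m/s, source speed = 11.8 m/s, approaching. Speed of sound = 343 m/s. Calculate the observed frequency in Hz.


Given values:
  f_s = 2935.1 Hz, v_o = 25.0 m/s, v_s = 11.8 m/s
  Direction: approaching
Formula: f_o = f_s * (c + v_o) / (c - v_s)
Numerator: c + v_o = 343 + 25.0 = 368.0
Denominator: c - v_s = 343 - 11.8 = 331.2
f_o = 2935.1 * 368.0 / 331.2 = 3261.22

3261.22 Hz


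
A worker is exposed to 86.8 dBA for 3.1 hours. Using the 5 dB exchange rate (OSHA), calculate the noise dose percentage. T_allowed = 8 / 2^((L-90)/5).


Given values:
  L = 86.8 dBA, T = 3.1 hours
Formula: T_allowed = 8 / 2^((L - 90) / 5)
Compute exponent: (86.8 - 90) / 5 = -0.64
Compute 2^(-0.64) = 0.641713
T_allowed = 8 / 0.641713 = 12.466632 hours
Dose = (T / T_allowed) * 100
Dose = (3.1 / 12.466632) * 100 = 24.87

24.87 %


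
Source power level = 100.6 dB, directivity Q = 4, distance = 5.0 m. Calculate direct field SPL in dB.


Given values:
  Lw = 100.6 dB, Q = 4, r = 5.0 m
Formula: SPL = Lw + 10 * log10(Q / (4 * pi * r^2))
Compute 4 * pi * r^2 = 4 * pi * 5.0^2 = 314.1593
Compute Q / denom = 4 / 314.1593 = 0.01273239
Compute 10 * log10(0.01273239) = -18.9509
SPL = 100.6 + (-18.9509) = 81.65

81.65 dB


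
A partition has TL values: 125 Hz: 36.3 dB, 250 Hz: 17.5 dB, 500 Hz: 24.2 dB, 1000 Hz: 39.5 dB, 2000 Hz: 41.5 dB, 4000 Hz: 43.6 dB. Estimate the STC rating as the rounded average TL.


Given TL values at each frequency:
  125 Hz: 36.3 dB
  250 Hz: 17.5 dB
  500 Hz: 24.2 dB
  1000 Hz: 39.5 dB
  2000 Hz: 41.5 dB
  4000 Hz: 43.6 dB
Formula: STC ~ round(average of TL values)
Sum = 36.3 + 17.5 + 24.2 + 39.5 + 41.5 + 43.6 = 202.6
Average = 202.6 / 6 = 33.77
Rounded: 34

34


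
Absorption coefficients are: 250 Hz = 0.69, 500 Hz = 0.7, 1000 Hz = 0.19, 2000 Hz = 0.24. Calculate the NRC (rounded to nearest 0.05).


Given values:
  a_250 = 0.69, a_500 = 0.7
  a_1000 = 0.19, a_2000 = 0.24
Formula: NRC = (a250 + a500 + a1000 + a2000) / 4
Sum = 0.69 + 0.7 + 0.19 + 0.24 = 1.82
NRC = 1.82 / 4 = 0.455
Rounded to nearest 0.05: 0.45

0.45


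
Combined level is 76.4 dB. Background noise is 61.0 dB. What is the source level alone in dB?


Given values:
  L_total = 76.4 dB, L_bg = 61.0 dB
Formula: L_source = 10 * log10(10^(L_total/10) - 10^(L_bg/10))
Convert to linear:
  10^(76.4/10) = 43651583.224
  10^(61.0/10) = 1258925.4118
Difference: 43651583.224 - 1258925.4118 = 42392657.8122
L_source = 10 * log10(42392657.8122) = 76.27

76.27 dB


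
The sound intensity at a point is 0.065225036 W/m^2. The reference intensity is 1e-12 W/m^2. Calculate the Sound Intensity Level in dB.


Given values:
  I = 0.065225036 W/m^2
  I_ref = 1e-12 W/m^2
Formula: SIL = 10 * log10(I / I_ref)
Compute ratio: I / I_ref = 65225036000
Compute log10: log10(65225036000) = 10.814414
Multiply: SIL = 10 * 10.814414 = 108.14

108.14 dB


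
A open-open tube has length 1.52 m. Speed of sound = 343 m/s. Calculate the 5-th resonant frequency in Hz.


Given values:
  Tube type: open-open, L = 1.52 m, c = 343 m/s, n = 5
Formula: f_n = n * c / (2 * L)
Compute 2 * L = 2 * 1.52 = 3.04
f = 5 * 343 / 3.04
f = 564.14

564.14 Hz
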